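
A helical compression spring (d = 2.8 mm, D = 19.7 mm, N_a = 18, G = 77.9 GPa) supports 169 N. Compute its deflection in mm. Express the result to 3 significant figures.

38.9 mm

k = Gd⁴/(8D³N_a) = (77.9×10³)(2.8⁴)/(8·19.7³·18) = 4.3492 N/mm
δ = F/k = 169 / 4.3492 = 38.858 mm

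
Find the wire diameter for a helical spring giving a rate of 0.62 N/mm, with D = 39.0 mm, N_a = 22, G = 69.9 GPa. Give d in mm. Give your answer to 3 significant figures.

d = (8D³N_a·k / G)^(1/4) = (8·39.0³·22·0.62 / (69.9×10³))^0.25
  = (92.602)^0.25 = 3.1021 mm

3.10 mm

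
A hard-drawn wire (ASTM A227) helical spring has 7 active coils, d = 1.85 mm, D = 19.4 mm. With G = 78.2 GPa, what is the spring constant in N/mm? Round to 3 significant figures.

2.24 N/mm

k = Gd⁴/(8D³N_a) = (78.2×10³ × 1.85⁴) / (8 × 19.4³ × 7)
  = 915996 / 408878 = 2.2403 N/mm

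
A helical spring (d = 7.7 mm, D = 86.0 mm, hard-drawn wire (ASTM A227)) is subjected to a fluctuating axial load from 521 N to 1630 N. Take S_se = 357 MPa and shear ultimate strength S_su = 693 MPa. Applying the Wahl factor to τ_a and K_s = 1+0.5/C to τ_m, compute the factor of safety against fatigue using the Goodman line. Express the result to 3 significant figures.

C = D/d = 86.0/7.7 = 11.1688; K_W = (4C−1)/(4C−4)+0.615/C = 1.1288; K_s = 1+0.5/C = 1.0448
F_a = (F_max−F_min)/2 = 554.5 N; F_m = (F_max+F_min)/2 = 1075.5 N
τ_a = K_W·8F_aD/(πd³) = 1.1288 × 265.99 = 300.26 MPa
τ_m = K_s·8F_mD/(πd³) = 1.0448 × 515.91 = 539.01 MPa
Goodman: 1/n_f = τ_a/S_se + τ_m/S_su = 300.26/357 + 539.01/693 = 0.84105 + 0.77779 = 1.6188
n_f = 1/1.6188 = 0.6177

0.618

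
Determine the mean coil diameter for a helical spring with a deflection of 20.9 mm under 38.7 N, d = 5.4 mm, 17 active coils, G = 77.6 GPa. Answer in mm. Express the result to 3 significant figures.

Required rate k = F/δ = 38.7/20.9 = 1.8517 N/mm
D = (Gd⁴/(8N_a·k))^(1/3) = (77.6×10³·5.4⁴/(8·17·1.8517))^(1/3)
  = (262019)^(1/3) = 63.9898 mm

64.0 mm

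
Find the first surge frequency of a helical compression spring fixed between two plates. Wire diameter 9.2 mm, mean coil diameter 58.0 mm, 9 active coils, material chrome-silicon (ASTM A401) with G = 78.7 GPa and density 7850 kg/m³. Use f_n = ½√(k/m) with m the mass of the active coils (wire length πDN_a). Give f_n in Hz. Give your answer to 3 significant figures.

108 Hz

k = Gd⁴/(8D³N_a) = (78.7×10³)(9.2⁴)/(8·58.0³·9) = 40.134 N/mm = 40134 N/m
Wire length L = πDN_a = π·58.0·9 = 1639.9 mm
m = ρ·(πd²/4)·L = 7850 × 66.476×10⁻⁶ m² × 1.6399 m = 0.85577 kg
f_n = ½√(k/m) = 0.5·√(40134/0.85577) = 0.5·√(46898) = 108.28 Hz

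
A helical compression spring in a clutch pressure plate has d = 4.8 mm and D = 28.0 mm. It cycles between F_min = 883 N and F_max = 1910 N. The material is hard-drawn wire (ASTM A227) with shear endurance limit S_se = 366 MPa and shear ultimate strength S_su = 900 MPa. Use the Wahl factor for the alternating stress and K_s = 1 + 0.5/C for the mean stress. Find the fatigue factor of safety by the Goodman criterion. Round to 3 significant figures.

0.449

C = D/d = 28.0/4.8 = 5.8333; K_W = (4C−1)/(4C−4)+0.615/C = 1.2606; K_s = 1+0.5/C = 1.0857
F_a = (F_max−F_min)/2 = 513.5 N; F_m = (F_max+F_min)/2 = 1396.5 N
τ_a = K_W·8F_aD/(πd³) = 1.2606 × 331.07 = 417.34 MPa
τ_m = K_s·8F_mD/(πd³) = 1.0857 × 900.36 = 977.53 MPa
Goodman: 1/n_f = τ_a/S_se + τ_m/S_su = 417.34/366 + 977.53/900 = 1.14028 + 1.08615 = 2.2264
n_f = 1/2.2264 = 0.4492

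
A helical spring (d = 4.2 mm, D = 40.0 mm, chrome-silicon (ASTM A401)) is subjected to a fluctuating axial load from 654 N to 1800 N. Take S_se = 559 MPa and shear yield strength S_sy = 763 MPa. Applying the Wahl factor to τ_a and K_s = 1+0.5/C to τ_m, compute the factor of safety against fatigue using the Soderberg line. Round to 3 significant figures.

0.253

C = D/d = 40.0/4.2 = 9.5238; K_W = (4C−1)/(4C−4)+0.615/C = 1.1526; K_s = 1+0.5/C = 1.0525
F_a = (F_max−F_min)/2 = 573 N; F_m = (F_max+F_min)/2 = 1227 N
τ_a = K_W·8F_aD/(πd³) = 1.1526 × 787.78 = 907.97 MPa
τ_m = K_s·8F_mD/(πd³) = 1.0525 × 1686.9 = 1775.5 MPa
Soderberg: 1/n_f = τ_a/S_se + τ_m/S_sy = 907.97/559 + 1775.5/763 = 1.62428 + 2.32699 = 3.9513
n_f = 1/3.9513 = 0.2531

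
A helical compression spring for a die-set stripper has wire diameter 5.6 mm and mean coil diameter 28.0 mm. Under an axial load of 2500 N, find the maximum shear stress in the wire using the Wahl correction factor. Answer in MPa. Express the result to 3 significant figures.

1330 MPa

Spring index C = D/d = 28.0/5.6 = 5.0000
K_W = (4C−1)/(4C−4) + 0.615/C = 19.000/16.000 + 0.1230 = 1.3105
τ₀ = 8FD/(πd³) = 8·2500·28.0/(π·5.6³) = 560000/551.71 = 1015 MPa
τ_max = K·τ₀ = 1.3105 × 1015 = 1330.2 MPa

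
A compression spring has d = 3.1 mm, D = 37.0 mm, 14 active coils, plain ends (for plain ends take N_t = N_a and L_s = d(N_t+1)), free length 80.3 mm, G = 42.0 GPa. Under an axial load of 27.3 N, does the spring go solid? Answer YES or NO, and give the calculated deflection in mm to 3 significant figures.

YES, δ = 39.9 mm

k = Gd⁴/(8D³N_a) = (42.0×10³)(3.1⁴)/(8·37.0³·14) = 0.68371 N/mm
N_t = 14; L_s = 3.1·15 = 46.5 mm; δ_solid = L₀ − L_s = 80.3 − 46.5 = 33.8 mm
δ = F/k = 27.3/0.68371 = 39.929 mm
δ ≥ δ_solid → spring goes solid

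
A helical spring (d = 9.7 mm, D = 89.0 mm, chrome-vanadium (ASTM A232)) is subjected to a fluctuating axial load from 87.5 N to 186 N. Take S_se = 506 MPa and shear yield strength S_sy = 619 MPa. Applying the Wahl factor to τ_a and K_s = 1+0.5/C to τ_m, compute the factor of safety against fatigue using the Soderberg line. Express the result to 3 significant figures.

C = D/d = 89.0/9.7 = 9.1753; K_W = (4C−1)/(4C−4)+0.615/C = 1.1588; K_s = 1+0.5/C = 1.0545
F_a = (F_max−F_min)/2 = 49.25 N; F_m = (F_max+F_min)/2 = 136.75 N
τ_a = K_W·8F_aD/(πd³) = 1.1588 × 12.23 = 14.172 MPa
τ_m = K_s·8F_mD/(πd³) = 1.0545 × 33.958 = 35.809 MPa
Soderberg: 1/n_f = τ_a/S_se + τ_m/S_sy = 14.172/506 + 35.809/619 = 0.02801 + 0.05785 = 0.085856
n_f = 1/0.085856 = 11.65

11.6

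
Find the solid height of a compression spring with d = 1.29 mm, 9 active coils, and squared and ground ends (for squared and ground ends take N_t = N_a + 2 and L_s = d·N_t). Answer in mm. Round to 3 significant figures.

squared and ground ends: N_t = N_a + 2 = 9 + 2 = 11
L_s = d·N_t = 1.29 × 11 = 14.19 mm

14.2 mm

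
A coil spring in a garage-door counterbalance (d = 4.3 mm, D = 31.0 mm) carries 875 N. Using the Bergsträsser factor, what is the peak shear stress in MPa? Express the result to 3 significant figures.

1040 MPa

Spring index C = D/d = 31.0/4.3 = 7.2093
K_B = (4C+2)/(4C−3) = 30.837/25.837 = 1.1935
τ₀ = 8FD/(πd³) = 8·875·31.0/(π·4.3³) = 217000/249.78 = 868.77 MPa
τ_max = K·τ₀ = 1.1935 × 868.77 = 1036.9 MPa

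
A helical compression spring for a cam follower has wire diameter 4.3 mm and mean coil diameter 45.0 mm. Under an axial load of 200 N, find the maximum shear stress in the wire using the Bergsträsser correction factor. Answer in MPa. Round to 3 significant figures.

Spring index C = D/d = 45.0/4.3 = 10.4651
K_B = (4C+2)/(4C−3) = 43.860/38.860 = 1.1287
τ₀ = 8FD/(πd³) = 8·200·45.0/(π·4.3³) = 72000/249.78 = 288.26 MPa
τ_max = K·τ₀ = 1.1287 × 288.26 = 325.34 MPa

325 MPa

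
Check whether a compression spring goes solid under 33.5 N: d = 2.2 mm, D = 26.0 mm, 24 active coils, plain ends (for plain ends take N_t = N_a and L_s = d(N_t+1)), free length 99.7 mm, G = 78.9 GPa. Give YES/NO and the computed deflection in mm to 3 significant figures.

k = Gd⁴/(8D³N_a) = (78.9×10³)(2.2⁴)/(8·26.0³·24) = 0.5477 N/mm
N_t = 24; L_s = 2.2·25 = 55 mm; δ_solid = L₀ − L_s = 99.7 − 55 = 44.7 mm
δ = F/k = 33.5/0.5477 = 61.164 mm
δ ≥ δ_solid → spring goes solid

YES, δ = 61.2 mm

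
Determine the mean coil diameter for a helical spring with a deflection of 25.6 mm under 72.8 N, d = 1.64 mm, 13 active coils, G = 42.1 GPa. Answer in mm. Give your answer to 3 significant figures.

10.1 mm

Required rate k = F/δ = 72.8/25.6 = 2.8437 N/mm
D = (Gd⁴/(8N_a·k))^(1/3) = (42.1×10³·1.64⁴/(8·13·2.8437))^(1/3)
  = (1029.75)^(1/3) = 10.0982 mm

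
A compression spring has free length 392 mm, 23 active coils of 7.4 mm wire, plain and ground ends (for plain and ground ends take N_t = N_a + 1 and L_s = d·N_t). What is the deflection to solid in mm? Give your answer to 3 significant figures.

N_t = 24; L_s = 7.4·24 = 177.6 mm
δ_solid = L₀ − L_s = 392 − 177.6 = 214.4 mm

214 mm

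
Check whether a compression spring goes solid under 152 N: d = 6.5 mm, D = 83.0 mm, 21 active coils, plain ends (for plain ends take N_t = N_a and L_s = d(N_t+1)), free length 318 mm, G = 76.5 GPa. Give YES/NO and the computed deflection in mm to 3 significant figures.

NO, δ = 107 mm

k = Gd⁴/(8D³N_a) = (76.5×10³)(6.5⁴)/(8·83.0³·21) = 1.4216 N/mm
N_t = 21; L_s = 6.5·22 = 143 mm; δ_solid = L₀ − L_s = 318 − 143 = 175 mm
δ = F/k = 152/1.4216 = 106.92 mm
δ < δ_solid → spring does not go solid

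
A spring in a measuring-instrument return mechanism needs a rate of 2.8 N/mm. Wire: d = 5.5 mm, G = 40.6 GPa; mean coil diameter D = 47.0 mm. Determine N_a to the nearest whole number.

16

N_a = Gd⁴/(8D³k) = (40.6×10³ × 5.5⁴)/(8 × 47.0³ × 2.8)
    = 3.71515e+07 / 2.32564e+06 = 15.97 → 16 coils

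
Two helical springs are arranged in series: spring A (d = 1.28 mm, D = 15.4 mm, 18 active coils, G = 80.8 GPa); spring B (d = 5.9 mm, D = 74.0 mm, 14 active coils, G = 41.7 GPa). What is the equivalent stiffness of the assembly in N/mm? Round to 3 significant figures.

k_A = Gd⁴/(8D³N_a) = (80.8×10³)(1.28⁴)/(8·15.4³·18) = 0.41241 N/mm
k_B = Gd⁴/(8D³N_a) = (41.7×10³)(5.9⁴)/(8·74.0³·14) = 1.1133 N/mm
Series: 1/k_eq = 1/0.41241 + 1/1.1133 = 3.323; k_eq = 0.30093 N/mm

0.301 N/mm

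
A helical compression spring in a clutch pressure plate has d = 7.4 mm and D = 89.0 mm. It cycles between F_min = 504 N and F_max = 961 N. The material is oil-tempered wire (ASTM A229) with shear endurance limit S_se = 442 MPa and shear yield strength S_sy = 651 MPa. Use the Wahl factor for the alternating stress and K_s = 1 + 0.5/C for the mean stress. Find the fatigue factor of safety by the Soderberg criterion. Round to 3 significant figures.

C = D/d = 89.0/7.4 = 12.0270; K_W = (4C−1)/(4C−4)+0.615/C = 1.1191; K_s = 1+0.5/C = 1.0416
F_a = (F_max−F_min)/2 = 228.5 N; F_m = (F_max+F_min)/2 = 732.5 N
τ_a = K_W·8F_aD/(πd³) = 1.1191 × 127.8 = 143.02 MPa
τ_m = K_s·8F_mD/(πd³) = 1.0416 × 409.68 = 426.71 MPa
Soderberg: 1/n_f = τ_a/S_se + τ_m/S_sy = 143.02/442 + 426.71/651 = 0.32358 + 0.65547 = 0.97905
n_f = 1/0.97905 = 1.021

1.02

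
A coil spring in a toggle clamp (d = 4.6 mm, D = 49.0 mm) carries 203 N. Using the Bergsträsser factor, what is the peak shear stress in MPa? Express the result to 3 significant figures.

Spring index C = D/d = 49.0/4.6 = 10.6522
K_B = (4C+2)/(4C−3) = 44.609/39.609 = 1.1262
τ₀ = 8FD/(πd³) = 8·203·49.0/(π·4.6³) = 79576/305.79 = 260.23 MPa
τ_max = K·τ₀ = 1.1262 × 260.23 = 293.08 MPa

293 MPa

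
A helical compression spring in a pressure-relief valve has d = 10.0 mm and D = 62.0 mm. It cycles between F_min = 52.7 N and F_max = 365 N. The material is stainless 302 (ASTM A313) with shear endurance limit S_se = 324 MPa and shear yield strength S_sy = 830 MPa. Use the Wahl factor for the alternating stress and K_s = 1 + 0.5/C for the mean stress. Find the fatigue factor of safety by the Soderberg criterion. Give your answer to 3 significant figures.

C = D/d = 62.0/10.0 = 6.2000; K_W = (4C−1)/(4C−4)+0.615/C = 1.2434; K_s = 1+0.5/C = 1.0806
F_a = (F_max−F_min)/2 = 156.15 N; F_m = (F_max+F_min)/2 = 208.85 N
τ_a = K_W·8F_aD/(πd³) = 1.2434 × 24.653 = 30.654 MPa
τ_m = K_s·8F_mD/(πd³) = 1.0806 × 32.974 = 35.633 MPa
Soderberg: 1/n_f = τ_a/S_se + τ_m/S_sy = 30.654/324 + 35.633/830 = 0.09461 + 0.04293 = 0.13754
n_f = 1/0.13754 = 7.27

7.27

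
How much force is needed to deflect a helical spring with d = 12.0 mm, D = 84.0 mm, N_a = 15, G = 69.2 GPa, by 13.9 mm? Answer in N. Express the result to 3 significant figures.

280 N

k = Gd⁴/(8D³N_a) = (69.2×10³)(12.0⁴)/(8·84.0³·15) = 20.175 N/mm
F = k·δ = 20.175 × 13.9 = 280.43 N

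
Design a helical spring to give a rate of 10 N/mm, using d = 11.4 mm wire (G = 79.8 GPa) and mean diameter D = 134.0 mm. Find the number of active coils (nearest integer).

N_a = Gd⁴/(8D³k) = (79.8×10³ × 11.4⁴)/(8 × 134.0³ × 10)
    = 1.34779e+09 / 1.92488e+08 = 7.002 → 7 coils

7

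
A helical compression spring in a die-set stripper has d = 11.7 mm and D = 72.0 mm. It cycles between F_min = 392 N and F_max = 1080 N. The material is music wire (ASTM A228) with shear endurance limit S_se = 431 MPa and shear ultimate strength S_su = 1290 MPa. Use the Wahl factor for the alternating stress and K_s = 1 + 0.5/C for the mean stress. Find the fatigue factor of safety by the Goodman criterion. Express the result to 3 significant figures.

C = D/d = 72.0/11.7 = 6.1538; K_W = (4C−1)/(4C−4)+0.615/C = 1.2455; K_s = 1+0.5/C = 1.0813
F_a = (F_max−F_min)/2 = 344 N; F_m = (F_max+F_min)/2 = 736 N
τ_a = K_W·8F_aD/(πd³) = 1.2455 × 39.38 = 49.046 MPa
τ_m = K_s·8F_mD/(πd³) = 1.0813 × 84.254 = 91.1 MPa
Goodman: 1/n_f = τ_a/S_se + τ_m/S_su = 49.046/431 + 91.1/1290 = 0.11380 + 0.07062 = 0.18442
n_f = 1/0.18442 = 5.423

5.42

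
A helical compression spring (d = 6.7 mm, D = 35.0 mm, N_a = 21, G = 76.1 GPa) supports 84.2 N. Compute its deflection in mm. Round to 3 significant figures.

k = Gd⁴/(8D³N_a) = (76.1×10³)(6.7⁴)/(8·35.0³·21) = 21.29 N/mm
δ = F/k = 84.2 / 21.29 = 3.955 mm

3.95 mm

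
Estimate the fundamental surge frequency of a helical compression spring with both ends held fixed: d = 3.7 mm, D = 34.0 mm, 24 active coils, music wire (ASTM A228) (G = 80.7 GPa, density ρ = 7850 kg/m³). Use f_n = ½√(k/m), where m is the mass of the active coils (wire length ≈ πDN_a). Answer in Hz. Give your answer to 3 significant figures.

48.1 Hz

k = Gd⁴/(8D³N_a) = (80.7×10³)(3.7⁴)/(8·34.0³·24) = 2.0042 N/mm = 2004.2 N/m
Wire length L = πDN_a = π·34.0·24 = 2563.5 mm
m = ρ·(πd²/4)·L = 7850 × 10.752×10⁻⁶ m² × 2.5635 m = 0.21637 kg
f_n = ½√(k/m) = 0.5·√(2004.2/0.21637) = 0.5·√(9262.7) = 48.122 Hz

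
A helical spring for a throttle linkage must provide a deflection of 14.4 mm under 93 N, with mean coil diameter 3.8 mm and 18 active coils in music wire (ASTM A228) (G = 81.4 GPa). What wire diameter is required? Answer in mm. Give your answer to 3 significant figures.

0.890 mm

Required rate k = F/δ = 93/14.4 = 6.4583 N/mm
d = (8D³N_a·k / G)^(1/4) = (8·3.8³·18·6.4583 / (81.4×10³))^0.25
  = (0.62692)^0.25 = 0.8898 mm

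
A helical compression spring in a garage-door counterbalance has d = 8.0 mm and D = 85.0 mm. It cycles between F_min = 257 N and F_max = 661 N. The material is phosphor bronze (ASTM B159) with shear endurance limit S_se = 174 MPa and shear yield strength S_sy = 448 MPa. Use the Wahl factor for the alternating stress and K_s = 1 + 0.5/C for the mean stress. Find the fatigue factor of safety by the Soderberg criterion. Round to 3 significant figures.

C = D/d = 85.0/8.0 = 10.6250; K_W = (4C−1)/(4C−4)+0.615/C = 1.1358; K_s = 1+0.5/C = 1.0471
F_a = (F_max−F_min)/2 = 202 N; F_m = (F_max+F_min)/2 = 459 N
τ_a = K_W·8F_aD/(πd³) = 1.1358 × 85.397 = 96.994 MPa
τ_m = K_s·8F_mD/(πd³) = 1.0471 × 194.04 = 203.18 MPa
Soderberg: 1/n_f = τ_a/S_se + τ_m/S_sy = 96.994/174 + 203.18/448 = 0.55744 + 0.45352 = 1.011
n_f = 1/1.011 = 0.9892

0.989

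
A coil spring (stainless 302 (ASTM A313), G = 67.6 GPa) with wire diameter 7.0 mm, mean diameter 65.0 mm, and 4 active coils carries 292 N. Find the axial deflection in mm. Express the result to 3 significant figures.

k = Gd⁴/(8D³N_a) = (67.6×10³)(7.0⁴)/(8·65.0³·4) = 18.469 N/mm
δ = F/k = 292 / 18.469 = 15.81 mm

15.8 mm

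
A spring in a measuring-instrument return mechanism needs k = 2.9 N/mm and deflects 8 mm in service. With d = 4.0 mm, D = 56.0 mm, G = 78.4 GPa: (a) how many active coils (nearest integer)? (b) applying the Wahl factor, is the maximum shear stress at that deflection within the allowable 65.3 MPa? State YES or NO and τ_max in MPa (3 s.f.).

(a) 5 coils; (b) YES, τ_max = 56.1 MPa

N_a = Gd⁴/(8D³k) = (78.4×10³)(4.0⁴)/(8·56.0³·2.9) = 4.926 → N_a = 5
Actual rate k = Gd⁴/(8D³·5) = 2.8571 N/mm
Working load F = kδ = 2.8571·8 = 22.857 N
C = 56.0/4.0 = 14.0000; K_W = (4C−1)/(4C−4)+0.615/C = 1.1016
τ_max = K_W·8FD/(πd³) = 1.1016·50.93 = 56.105 MPa
τ_max ≤ 65.3 MPa → acceptable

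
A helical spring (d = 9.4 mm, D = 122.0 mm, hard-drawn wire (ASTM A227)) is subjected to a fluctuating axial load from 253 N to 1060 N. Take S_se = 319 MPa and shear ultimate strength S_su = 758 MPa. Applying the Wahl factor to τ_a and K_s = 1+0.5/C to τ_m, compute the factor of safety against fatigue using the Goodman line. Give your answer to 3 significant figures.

1.16

C = D/d = 122.0/9.4 = 12.9787; K_W = (4C−1)/(4C−4)+0.615/C = 1.1100; K_s = 1+0.5/C = 1.0385
F_a = (F_max−F_min)/2 = 403.5 N; F_m = (F_max+F_min)/2 = 656.5 N
τ_a = K_W·8F_aD/(πd³) = 1.1100 × 150.92 = 167.53 MPa
τ_m = K_s·8F_mD/(πd³) = 1.0385 × 245.56 = 255.02 MPa
Goodman: 1/n_f = τ_a/S_se + τ_m/S_su = 167.53/319 + 255.02/758 = 0.52516 + 0.33643 = 0.86159
n_f = 1/0.86159 = 1.161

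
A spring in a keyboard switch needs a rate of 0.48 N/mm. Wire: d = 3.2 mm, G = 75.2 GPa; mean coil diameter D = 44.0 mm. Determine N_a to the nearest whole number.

24

N_a = Gd⁴/(8D³k) = (75.2×10³ × 3.2⁴)/(8 × 44.0³ × 0.48)
    = 7.88529e+06 / 327107 = 24.11 → 24 coils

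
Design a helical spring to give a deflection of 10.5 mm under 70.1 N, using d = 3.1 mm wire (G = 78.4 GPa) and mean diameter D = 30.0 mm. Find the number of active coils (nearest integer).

Required rate k = F/δ = 70.1/10.5 = 6.6762 N/mm
N_a = Gd⁴/(8D³k) = (78.4×10³ × 3.1⁴)/(8 × 30.0³ × 6.6762)
    = 7.2404e+06 / 1.44206e+06 = 5.021 → 5 coils

5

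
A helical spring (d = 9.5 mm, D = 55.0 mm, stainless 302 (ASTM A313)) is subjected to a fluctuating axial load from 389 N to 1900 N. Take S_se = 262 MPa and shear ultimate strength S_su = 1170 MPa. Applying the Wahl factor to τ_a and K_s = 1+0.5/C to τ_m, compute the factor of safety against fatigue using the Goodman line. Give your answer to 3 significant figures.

1.30

C = D/d = 55.0/9.5 = 5.7895; K_W = (4C−1)/(4C−4)+0.615/C = 1.2628; K_s = 1+0.5/C = 1.0864
F_a = (F_max−F_min)/2 = 755.5 N; F_m = (F_max+F_min)/2 = 1144.5 N
τ_a = K_W·8F_aD/(πd³) = 1.2628 × 123.41 = 155.85 MPa
τ_m = K_s·8F_mD/(πd³) = 1.0864 × 186.96 = 203.11 MPa
Goodman: 1/n_f = τ_a/S_se + τ_m/S_su = 155.85/262 + 203.11/1170 = 0.59485 + 0.17359 = 0.76844
n_f = 1/0.76844 = 1.301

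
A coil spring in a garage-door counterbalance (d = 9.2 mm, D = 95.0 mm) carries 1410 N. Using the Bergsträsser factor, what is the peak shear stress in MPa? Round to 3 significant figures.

Spring index C = D/d = 95.0/9.2 = 10.3261
K_B = (4C+2)/(4C−3) = 43.304/38.304 = 1.1305
τ₀ = 8FD/(πd³) = 8·1410·95.0/(π·9.2³) = 1.0716e+06/2446.3 = 438.05 MPa
τ_max = K·τ₀ = 1.1305 × 438.05 = 495.23 MPa

495 MPa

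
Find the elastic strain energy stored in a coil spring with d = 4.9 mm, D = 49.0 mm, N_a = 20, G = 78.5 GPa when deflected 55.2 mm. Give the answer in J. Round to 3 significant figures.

k = Gd⁴/(8D³N_a) = (78.5×10³)(4.9⁴)/(8·49.0³·20) = 2.4041 N/mm
U = ½kδ² = 0.5 × 2.4041 × 55.2² = 3662.6 N·mm = 3.6626 J

3.66 J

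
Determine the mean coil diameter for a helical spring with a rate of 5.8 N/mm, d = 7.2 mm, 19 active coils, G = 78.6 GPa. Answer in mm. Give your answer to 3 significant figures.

D = (Gd⁴/(8N_a·k))^(1/3) = (78.6×10³·7.2⁴/(8·19·5.8))^(1/3)
  = (239597)^(1/3) = 62.1098 mm

62.1 mm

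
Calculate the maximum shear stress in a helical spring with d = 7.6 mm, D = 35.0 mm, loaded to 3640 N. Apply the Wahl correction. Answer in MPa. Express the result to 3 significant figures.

Spring index C = D/d = 35.0/7.6 = 4.6053
K_W = (4C−1)/(4C−4) + 0.615/C = 17.421/14.421 + 0.1335 = 1.3416
τ₀ = 8FD/(πd³) = 8·3640·35.0/(π·7.6³) = 1.0192e+06/1379.1 = 739.04 MPa
τ_max = K·τ₀ = 1.3416 × 739.04 = 991.48 MPa

991 MPa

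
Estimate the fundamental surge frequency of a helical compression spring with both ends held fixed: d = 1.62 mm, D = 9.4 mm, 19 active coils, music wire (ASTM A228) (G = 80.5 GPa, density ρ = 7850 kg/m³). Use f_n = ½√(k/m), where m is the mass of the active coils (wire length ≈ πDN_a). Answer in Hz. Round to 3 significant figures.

k = Gd⁴/(8D³N_a) = (80.5×10³)(1.62⁴)/(8·9.4³·19) = 4.3917 N/mm = 4391.7 N/m
Wire length L = πDN_a = π·9.4·19 = 561.09 mm
m = ρ·(πd²/4)·L = 7850 × 2.0612×10⁻⁶ m² × 0.56109 m = 0.0090786 kg
f_n = ½√(k/m) = 0.5·√(4391.7/0.0090786) = 0.5·√(4.8374e+05) = 347.76 Hz

348 Hz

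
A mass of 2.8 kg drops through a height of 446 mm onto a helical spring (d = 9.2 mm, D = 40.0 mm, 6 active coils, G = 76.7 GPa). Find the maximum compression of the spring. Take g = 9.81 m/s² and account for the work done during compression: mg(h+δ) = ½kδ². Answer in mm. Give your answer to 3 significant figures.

11.9 mm

k = Gd⁴/(8D³N_a) = (76.7×10³)(9.2⁴)/(8·40.0³·6) = 178.87 N/mm
W = mg = 2.8 × 9.81 = 27.468 N
½kδ² − Wδ − Wh = 0 → δ = (W + √(W² + 2kWh))/k
δ = (27.468 + √(754.49 + 4.38245e+06))/178.87 = (27.468 + 2093.6)/178.87 = 11.859 mm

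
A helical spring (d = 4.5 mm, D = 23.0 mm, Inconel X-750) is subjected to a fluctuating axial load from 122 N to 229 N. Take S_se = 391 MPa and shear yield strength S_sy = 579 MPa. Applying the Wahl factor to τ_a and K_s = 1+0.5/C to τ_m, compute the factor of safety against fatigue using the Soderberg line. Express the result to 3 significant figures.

3.04

C = D/d = 23.0/4.5 = 5.1111; K_W = (4C−1)/(4C−4)+0.615/C = 1.3028; K_s = 1+0.5/C = 1.0978
F_a = (F_max−F_min)/2 = 53.5 N; F_m = (F_max+F_min)/2 = 175.5 N
τ_a = K_W·8F_aD/(πd³) = 1.3028 × 34.386 = 44.797 MPa
τ_m = K_s·8F_mD/(πd³) = 1.0978 × 112.8 = 123.83 MPa
Soderberg: 1/n_f = τ_a/S_se + τ_m/S_sy = 44.797/391 + 123.83/579 = 0.11457 + 0.21388 = 0.32845
n_f = 1/0.32845 = 3.045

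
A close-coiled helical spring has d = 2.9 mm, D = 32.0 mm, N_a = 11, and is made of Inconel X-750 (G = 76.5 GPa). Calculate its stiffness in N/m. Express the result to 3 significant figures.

k = Gd⁴/(8D³N_a) = (76.5×10³ × 2.9⁴) / (8 × 32.0³ × 11)
  = 5.4107e+06 / 2.88358e+06 = 1.8764 N/mm = 1876.4 N/m

1880 N/m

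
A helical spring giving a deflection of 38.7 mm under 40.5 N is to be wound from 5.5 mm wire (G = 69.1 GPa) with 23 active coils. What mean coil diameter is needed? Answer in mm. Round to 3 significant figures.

69.0 mm

Required rate k = F/δ = 40.5/38.7 = 1.0465 N/mm
D = (Gd⁴/(8N_a·k))^(1/3) = (69.1×10³·5.5⁴/(8·23·1.0465))^(1/3)
  = (328373)^(1/3) = 68.9904 mm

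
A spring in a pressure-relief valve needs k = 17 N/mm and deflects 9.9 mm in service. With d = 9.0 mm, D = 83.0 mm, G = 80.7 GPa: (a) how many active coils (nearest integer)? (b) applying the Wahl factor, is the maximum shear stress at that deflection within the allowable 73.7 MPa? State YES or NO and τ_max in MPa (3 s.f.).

N_a = Gd⁴/(8D³k) = (80.7×10³)(9.0⁴)/(8·83.0³·17) = 6.809 → N_a = 7
Actual rate k = Gd⁴/(8D³·7) = 16.536 N/mm
Working load F = kδ = 16.536·9.9 = 163.7 N
C = 83.0/9.0 = 9.2222; K_W = (4C−1)/(4C−4)+0.615/C = 1.1579
τ_max = K_W·8FD/(πd³) = 1.1579·47.462 = 54.957 MPa
τ_max ≤ 73.7 MPa → acceptable

(a) 7 coils; (b) YES, τ_max = 55.0 MPa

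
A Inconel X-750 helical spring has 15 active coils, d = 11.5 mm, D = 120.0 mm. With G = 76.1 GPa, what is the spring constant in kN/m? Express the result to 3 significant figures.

6.42 kN/m

k = Gd⁴/(8D³N_a) = (76.1×10³ × 11.5⁴) / (8 × 120.0³ × 15)
  = 1.33099e+09 / 2.0736e+08 = 6.4188 N/mm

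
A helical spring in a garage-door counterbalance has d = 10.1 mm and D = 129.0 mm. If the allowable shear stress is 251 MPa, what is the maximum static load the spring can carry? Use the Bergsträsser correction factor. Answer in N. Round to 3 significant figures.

713 N

C = D/d = 129.0/10.1 = 12.7723
K_B = (4C+2)/(4C−3) = 53.089/48.089 = 1.1040
τ_max = K·8FD/(πd³) → F_max = τ_allow·πd³/(8DK)
F_max = 251·π·10.1³/(8·129.0·1.1040) = 8.1243e+05/1139.3 = 713.1 N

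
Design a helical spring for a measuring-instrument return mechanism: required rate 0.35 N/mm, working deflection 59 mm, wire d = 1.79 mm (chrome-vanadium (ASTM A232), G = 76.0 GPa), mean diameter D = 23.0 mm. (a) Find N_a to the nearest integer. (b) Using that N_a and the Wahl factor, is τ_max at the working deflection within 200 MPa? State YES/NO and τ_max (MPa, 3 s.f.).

N_a = Gd⁴/(8D³k) = (76.0×10³)(1.79⁴)/(8·23.0³·0.35) = 22.9 → N_a = 23
Actual rate k = Gd⁴/(8D³·23) = 0.34852 N/mm
Working load F = kδ = 0.34852·59 = 20.563 N
C = 23.0/1.79 = 12.8492; K_W = (4C−1)/(4C−4)+0.615/C = 1.1112
τ_max = K_W·8FD/(πd³) = 1.1112·209.98 = 233.33 MPa
τ_max > 200 MPa → exceeds allowable

(a) 23 coils; (b) NO, τ_max = 233 MPa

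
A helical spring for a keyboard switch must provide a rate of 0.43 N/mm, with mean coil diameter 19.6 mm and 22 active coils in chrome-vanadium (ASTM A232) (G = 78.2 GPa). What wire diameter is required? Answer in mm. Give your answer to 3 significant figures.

1.64 mm

d = (8D³N_a·k / G)^(1/4) = (8·19.6³·22·0.43 / (78.2×10³))^0.25
  = (7.2869)^0.25 = 1.6430 mm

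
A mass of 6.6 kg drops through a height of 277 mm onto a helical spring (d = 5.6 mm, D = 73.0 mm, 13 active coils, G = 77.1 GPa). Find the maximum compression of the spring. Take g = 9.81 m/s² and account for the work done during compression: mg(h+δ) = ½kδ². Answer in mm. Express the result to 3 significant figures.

k = Gd⁴/(8D³N_a) = (77.1×10³)(5.6⁴)/(8·73.0³·13) = 1.8742 N/mm
W = mg = 6.6 × 9.81 = 64.746 N
½kδ² − Wδ − Wh = 0 → δ = (W + √(W² + 2kWh))/k
δ = (64.746 + √(4192 + 67224.5))/1.8742 = (64.746 + 267.24)/1.8742 = 177.14 mm

177 mm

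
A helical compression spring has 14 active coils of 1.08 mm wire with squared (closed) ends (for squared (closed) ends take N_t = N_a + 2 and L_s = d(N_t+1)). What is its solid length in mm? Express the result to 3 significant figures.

18.4 mm

squared (closed) ends: N_t = N_a + 2 = 14 + 2 = 16
L_s = d·(N_t+1) = 1.08 × 17 = 18.36 mm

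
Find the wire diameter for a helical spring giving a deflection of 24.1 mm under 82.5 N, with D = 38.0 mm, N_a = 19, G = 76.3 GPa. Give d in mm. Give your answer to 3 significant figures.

Required rate k = F/δ = 82.5/24.1 = 3.4232 N/mm
d = (8D³N_a·k / G)^(1/4) = (8·38.0³·19·3.4232 / (76.3×10³))^0.25
  = (374.2)^0.25 = 4.3982 mm

4.40 mm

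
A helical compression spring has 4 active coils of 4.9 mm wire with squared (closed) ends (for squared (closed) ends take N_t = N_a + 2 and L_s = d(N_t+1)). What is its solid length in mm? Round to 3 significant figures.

squared (closed) ends: N_t = N_a + 2 = 4 + 2 = 6
L_s = d·(N_t+1) = 4.9 × 7 = 34.3 mm

34.3 mm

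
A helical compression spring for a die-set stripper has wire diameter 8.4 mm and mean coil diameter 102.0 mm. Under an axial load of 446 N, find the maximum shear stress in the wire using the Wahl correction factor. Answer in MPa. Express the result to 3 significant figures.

Spring index C = D/d = 102.0/8.4 = 12.1429
K_W = (4C−1)/(4C−4) + 0.615/C = 47.571/44.571 + 0.0506 = 1.1180
τ₀ = 8FD/(πd³) = 8·446·102.0/(π·8.4³) = 363936/1862 = 195.45 MPa
τ_max = K·τ₀ = 1.1180 × 195.45 = 218.51 MPa

219 MPa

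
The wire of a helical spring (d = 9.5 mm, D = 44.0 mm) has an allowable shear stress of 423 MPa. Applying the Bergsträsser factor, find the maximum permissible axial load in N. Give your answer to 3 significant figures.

2450 N

C = D/d = 44.0/9.5 = 4.6316
K_B = (4C+2)/(4C−3) = 20.526/15.526 = 1.3220
τ_max = K·8FD/(πd³) → F_max = τ_allow·πd³/(8DK)
F_max = 423·π·9.5³/(8·44.0·1.3220) = 1.1394e+06/465.36 = 2448.4 N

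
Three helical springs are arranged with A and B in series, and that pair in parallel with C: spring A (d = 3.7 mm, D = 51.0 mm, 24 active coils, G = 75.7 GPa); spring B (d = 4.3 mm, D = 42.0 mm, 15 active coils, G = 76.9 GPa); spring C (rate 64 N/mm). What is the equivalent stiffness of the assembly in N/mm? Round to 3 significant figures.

64.5 N/mm

k_A = Gd⁴/(8D³N_a) = (75.7×10³)(3.7⁴)/(8·51.0³·24) = 0.55705 N/mm
k_B = Gd⁴/(8D³N_a) = (76.9×10³)(4.3⁴)/(8·42.0³·15) = 2.9571 N/mm
Springs A,B series: k_AB = 1/(1/0.55705+1/2.9571) = 0.46875 N/mm; parallel with C: k_eq = 0.46875+64 = 64.469 N/mm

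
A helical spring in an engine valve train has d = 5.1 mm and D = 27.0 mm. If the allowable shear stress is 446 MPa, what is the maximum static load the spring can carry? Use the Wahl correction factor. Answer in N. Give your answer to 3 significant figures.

C = D/d = 27.0/5.1 = 5.2941
K_W = (4C−1)/(4C−4) + 0.615/C = 20.176/17.176 + 0.1162 = 1.2908
τ_max = K·8FD/(πd³) → F_max = τ_allow·πd³/(8DK)
F_max = 446·π·5.1³/(8·27.0·1.2908) = 1.8586e+05/278.82 = 666.61 N

667 N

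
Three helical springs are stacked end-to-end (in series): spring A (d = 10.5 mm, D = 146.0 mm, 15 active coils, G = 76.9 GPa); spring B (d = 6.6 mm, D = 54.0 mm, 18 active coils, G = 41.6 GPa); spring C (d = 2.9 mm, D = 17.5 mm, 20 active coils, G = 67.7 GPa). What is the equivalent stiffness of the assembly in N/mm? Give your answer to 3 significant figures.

1.15 N/mm

k_A = Gd⁴/(8D³N_a) = (76.9×10³)(10.5⁴)/(8·146.0³·15) = 2.5029 N/mm
k_B = Gd⁴/(8D³N_a) = (41.6×10³)(6.6⁴)/(8·54.0³·18) = 3.4812 N/mm
k_C = Gd⁴/(8D³N_a) = (67.7×10³)(2.9⁴)/(8·17.5³·20) = 5.584 N/mm
Series: 1/k_eq = 1/2.5029 + 1/3.4812 + 1/5.584 = 0.86588; k_eq = 1.1549 N/mm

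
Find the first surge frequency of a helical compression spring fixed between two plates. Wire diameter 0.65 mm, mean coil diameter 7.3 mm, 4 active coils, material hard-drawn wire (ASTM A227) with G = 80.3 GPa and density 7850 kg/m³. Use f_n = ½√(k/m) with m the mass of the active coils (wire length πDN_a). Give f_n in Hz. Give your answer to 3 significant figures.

1100 Hz

k = Gd⁴/(8D³N_a) = (80.3×10³)(0.65⁴)/(8·7.3³·4) = 1.1515 N/mm = 1151.5 N/m
Wire length L = πDN_a = π·7.3·4 = 91.735 mm
m = ρ·(πd²/4)·L = 7850 × 0.33183×10⁻⁶ m² × 0.091735 m = 0.00023896 kg
f_n = ½√(k/m) = 0.5·√(1151.5/0.00023896) = 0.5·√(4.8187e+06) = 1097.6 Hz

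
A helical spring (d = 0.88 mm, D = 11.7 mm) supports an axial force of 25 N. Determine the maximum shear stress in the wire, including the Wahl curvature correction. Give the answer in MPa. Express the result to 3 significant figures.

Spring index C = D/d = 11.7/0.88 = 13.2955
K_W = (4C−1)/(4C−4) + 0.615/C = 52.182/49.182 + 0.0463 = 1.1073
τ₀ = 8FD/(πd³) = 8·25·11.7/(π·0.88³) = 2340/2.1409 = 1093 MPa
τ_max = K·τ₀ = 1.1073 × 1093 = 1210.2 MPa

1210 MPa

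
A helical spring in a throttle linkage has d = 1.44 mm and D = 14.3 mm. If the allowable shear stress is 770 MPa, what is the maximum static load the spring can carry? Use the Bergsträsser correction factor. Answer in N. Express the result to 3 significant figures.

C = D/d = 14.3/1.44 = 9.9306
K_B = (4C+2)/(4C−3) = 41.722/36.722 = 1.1362
τ_max = K·8FD/(πd³) → F_max = τ_allow·πd³/(8DK)
F_max = 770·π·1.44³/(8·14.3·1.1362) = 7223.2/129.98 = 55.573 N

55.6 N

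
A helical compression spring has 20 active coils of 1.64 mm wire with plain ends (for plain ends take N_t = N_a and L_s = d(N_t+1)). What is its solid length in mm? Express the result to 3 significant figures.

34.4 mm

plain ends: N_t = N_a = 20
L_s = d·(N_t+1) = 1.64 × 21 = 34.44 mm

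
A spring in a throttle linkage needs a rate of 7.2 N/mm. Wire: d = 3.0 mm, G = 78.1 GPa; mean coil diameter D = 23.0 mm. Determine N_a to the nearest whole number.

9

N_a = Gd⁴/(8D³k) = (78.1×10³ × 3.0⁴)/(8 × 23.0³ × 7.2)
    = 6.3261e+06 / 700819 = 9.027 → 9 coils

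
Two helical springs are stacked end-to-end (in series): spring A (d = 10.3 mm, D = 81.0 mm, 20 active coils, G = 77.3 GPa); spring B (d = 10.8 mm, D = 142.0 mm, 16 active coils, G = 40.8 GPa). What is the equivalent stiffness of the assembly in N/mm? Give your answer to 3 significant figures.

1.32 N/mm

k_A = Gd⁴/(8D³N_a) = (77.3×10³)(10.3⁴)/(8·81.0³·20) = 10.232 N/mm
k_B = Gd⁴/(8D³N_a) = (40.8×10³)(10.8⁴)/(8·142.0³·16) = 1.5145 N/mm
Series: 1/k_eq = 1/10.232 + 1/1.5145 = 0.758; k_eq = 1.3193 N/mm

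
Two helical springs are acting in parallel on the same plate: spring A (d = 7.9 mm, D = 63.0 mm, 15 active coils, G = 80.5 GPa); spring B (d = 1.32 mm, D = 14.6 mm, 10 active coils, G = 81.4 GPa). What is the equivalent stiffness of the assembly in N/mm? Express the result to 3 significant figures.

11.4 N/mm

k_A = Gd⁴/(8D³N_a) = (80.5×10³)(7.9⁴)/(8·63.0³·15) = 10.45 N/mm
k_B = Gd⁴/(8D³N_a) = (81.4×10³)(1.32⁴)/(8·14.6³·10) = 0.99259 N/mm
Parallel: k_eq = 10.45 + 0.99259 = 11.442 N/mm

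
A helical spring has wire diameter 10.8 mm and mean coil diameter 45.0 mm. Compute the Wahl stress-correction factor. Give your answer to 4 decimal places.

C = D/d = 45.0/10.8 = 4.1667
K_W = (4C−1)/(4C−4) + 0.615/C = 15.667/12.667 + 0.1476 = 1.3844

1.3844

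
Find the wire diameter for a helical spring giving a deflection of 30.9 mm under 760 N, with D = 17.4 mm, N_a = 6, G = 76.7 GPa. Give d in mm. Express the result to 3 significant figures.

Required rate k = F/δ = 760/30.9 = 24.595 N/mm
d = (8D³N_a·k / G)^(1/4) = (8·17.4³·6·24.595 / (76.7×10³))^0.25
  = (81.087)^0.25 = 3.0008 mm

3.00 mm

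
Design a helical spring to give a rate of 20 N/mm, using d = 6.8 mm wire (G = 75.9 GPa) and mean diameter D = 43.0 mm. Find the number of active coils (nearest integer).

13

N_a = Gd⁴/(8D³k) = (75.9×10³ × 6.8⁴)/(8 × 43.0³ × 20)
    = 1.62285e+08 / 1.27211e+07 = 12.76 → 13 coils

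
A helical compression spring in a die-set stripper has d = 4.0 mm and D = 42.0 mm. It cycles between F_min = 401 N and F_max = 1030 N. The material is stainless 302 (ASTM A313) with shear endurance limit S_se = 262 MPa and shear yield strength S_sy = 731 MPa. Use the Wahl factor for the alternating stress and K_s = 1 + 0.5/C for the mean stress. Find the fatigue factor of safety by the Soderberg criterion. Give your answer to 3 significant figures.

0.250

C = D/d = 42.0/4.0 = 10.5000; K_W = (4C−1)/(4C−4)+0.615/C = 1.1375; K_s = 1+0.5/C = 1.0476
F_a = (F_max−F_min)/2 = 314.5 N; F_m = (F_max+F_min)/2 = 715.5 N
τ_a = K_W·8F_aD/(πd³) = 1.1375 × 525.57 = 597.85 MPa
τ_m = K_s·8F_mD/(πd³) = 1.0476 × 1195.7 = 1252.6 MPa
Soderberg: 1/n_f = τ_a/S_se + τ_m/S_sy = 597.85/262 + 1252.6/731 = 2.28185 + 1.71358 = 3.9954
n_f = 1/3.9954 = 0.2503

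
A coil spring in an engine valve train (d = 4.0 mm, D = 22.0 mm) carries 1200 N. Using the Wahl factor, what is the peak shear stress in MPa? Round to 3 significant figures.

Spring index C = D/d = 22.0/4.0 = 5.5000
K_W = (4C−1)/(4C−4) + 0.615/C = 21.000/18.000 + 0.1118 = 1.2785
τ₀ = 8FD/(πd³) = 8·1200·22.0/(π·4.0³) = 211200/201.06 = 1050.4 MPa
τ_max = K·τ₀ = 1.2785 × 1050.4 = 1342.9 MPa

1340 MPa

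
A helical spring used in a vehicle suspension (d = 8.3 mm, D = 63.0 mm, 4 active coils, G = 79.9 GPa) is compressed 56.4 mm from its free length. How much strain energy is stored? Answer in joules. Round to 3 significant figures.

75.4 J

k = Gd⁴/(8D³N_a) = (79.9×10³)(8.3⁴)/(8·63.0³·4) = 47.39 N/mm
U = ½kδ² = 0.5 × 47.39 × 56.4² = 75373 N·mm = 75.373 J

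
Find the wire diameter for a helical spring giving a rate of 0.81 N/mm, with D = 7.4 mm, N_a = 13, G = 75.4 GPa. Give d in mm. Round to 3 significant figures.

d = (8D³N_a·k / G)^(1/4) = (8·7.4³·13·0.81 / (75.4×10³))^0.25
  = (0.45273)^0.25 = 0.8203 mm

0.820 mm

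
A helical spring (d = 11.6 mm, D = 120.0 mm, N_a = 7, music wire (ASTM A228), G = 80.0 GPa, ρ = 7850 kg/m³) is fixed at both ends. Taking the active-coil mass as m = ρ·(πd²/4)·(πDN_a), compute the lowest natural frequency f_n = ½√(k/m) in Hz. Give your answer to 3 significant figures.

k = Gd⁴/(8D³N_a) = (80.0×10³)(11.6⁴)/(8·120.0³·7) = 14.969 N/mm = 14969 N/m
Wire length L = πDN_a = π·120.0·7 = 2638.9 mm
m = ρ·(πd²/4)·L = 7850 × 105.68×10⁻⁶ m² × 2.6389 m = 2.1893 kg
f_n = ½√(k/m) = 0.5·√(14969/2.1893) = 0.5·√(6837.3) = 41.344 Hz

41.3 Hz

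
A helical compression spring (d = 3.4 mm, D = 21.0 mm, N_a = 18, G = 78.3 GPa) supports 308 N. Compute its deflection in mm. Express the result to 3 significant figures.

39.3 mm

k = Gd⁴/(8D³N_a) = (78.3×10³)(3.4⁴)/(8·21.0³·18) = 7.8462 N/mm
δ = F/k = 308 / 7.8462 = 39.255 mm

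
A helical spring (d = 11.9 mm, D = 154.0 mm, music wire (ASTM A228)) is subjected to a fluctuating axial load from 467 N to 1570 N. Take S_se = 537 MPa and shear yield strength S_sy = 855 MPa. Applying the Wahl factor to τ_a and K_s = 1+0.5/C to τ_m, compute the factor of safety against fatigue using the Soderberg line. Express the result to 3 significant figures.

C = D/d = 154.0/11.9 = 12.9412; K_W = (4C−1)/(4C−4)+0.615/C = 1.1103; K_s = 1+0.5/C = 1.0386
F_a = (F_max−F_min)/2 = 551.5 N; F_m = (F_max+F_min)/2 = 1018.5 N
τ_a = K_W·8F_aD/(πd³) = 1.1103 × 128.34 = 142.5 MPa
τ_m = K_s·8F_mD/(πd³) = 1.0386 × 237.02 = 246.18 MPa
Soderberg: 1/n_f = τ_a/S_se + τ_m/S_sy = 142.5/537 + 246.18/855 = 0.26536 + 0.28792 = 0.55329
n_f = 1/0.55329 = 1.807

1.81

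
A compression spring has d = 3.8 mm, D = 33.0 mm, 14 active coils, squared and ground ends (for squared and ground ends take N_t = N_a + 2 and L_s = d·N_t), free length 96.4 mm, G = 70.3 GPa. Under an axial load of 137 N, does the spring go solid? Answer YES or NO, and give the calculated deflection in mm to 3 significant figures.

k = Gd⁴/(8D³N_a) = (70.3×10³)(3.8⁴)/(8·33.0³·14) = 3.6419 N/mm
N_t = 16; L_s = 3.8·16 = 60.8 mm; δ_solid = L₀ − L_s = 96.4 − 60.8 = 35.6 mm
δ = F/k = 137/3.6419 = 37.618 mm
δ ≥ δ_solid → spring goes solid

YES, δ = 37.6 mm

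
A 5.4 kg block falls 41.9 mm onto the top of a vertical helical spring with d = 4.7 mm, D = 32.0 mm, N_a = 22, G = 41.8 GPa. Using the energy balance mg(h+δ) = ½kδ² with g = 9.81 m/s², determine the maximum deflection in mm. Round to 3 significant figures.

53.4 mm

k = Gd⁴/(8D³N_a) = (41.8×10³)(4.7⁴)/(8·32.0³·22) = 3.5368 N/mm
W = mg = 5.4 × 9.81 = 52.974 N
½kδ² − Wδ − Wh = 0 → δ = (W + √(W² + 2kWh))/k
δ = (52.974 + √(2806.2 + 15700.4))/3.5368 = (52.974 + 136.04)/3.5368 = 53.443 mm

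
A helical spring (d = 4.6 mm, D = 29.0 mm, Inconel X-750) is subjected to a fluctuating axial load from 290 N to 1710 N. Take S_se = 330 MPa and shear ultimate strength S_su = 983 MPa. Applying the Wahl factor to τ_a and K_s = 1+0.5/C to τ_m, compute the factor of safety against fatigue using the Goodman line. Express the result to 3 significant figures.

0.350

C = D/d = 29.0/4.6 = 6.3043; K_W = (4C−1)/(4C−4)+0.615/C = 1.2389; K_s = 1+0.5/C = 1.0793
F_a = (F_max−F_min)/2 = 710 N; F_m = (F_max+F_min)/2 = 1000 N
τ_a = K_W·8F_aD/(πd³) = 1.2389 × 538.67 = 667.38 MPa
τ_m = K_s·8F_mD/(πd³) = 1.0793 × 758.69 = 818.86 MPa
Goodman: 1/n_f = τ_a/S_se + τ_m/S_su = 667.38/330 + 818.86/983 = 2.02237 + 0.83302 = 2.8554
n_f = 1/2.8554 = 0.3502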